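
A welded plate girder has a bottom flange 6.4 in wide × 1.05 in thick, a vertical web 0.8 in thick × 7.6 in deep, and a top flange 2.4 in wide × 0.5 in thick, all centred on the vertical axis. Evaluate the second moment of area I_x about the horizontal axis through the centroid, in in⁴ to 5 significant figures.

I_x ≈ 133.45 in⁴

Treat the section as a set of non-overlapping primitives; coordinates are from the bounding-box lower-left.
Bottom plate: 6.4 × 1.05, A = 6.72 in², y = 0.525 in, Ī = 0.6174 in⁴.
Web plate: 0.8 × 7.6, A = 6.08 in², y = 4.85 in, Ī = 29.26507 in⁴.
Top plate: 2.4 × 0.5, A = 1.2 in², y = 8.9 in, Ī = 0.025 in⁴.
Centroid: ȳ = ΣA·y / ΣA = 3.121143 in.
Transfer each piece to the horizontal axis through the centroid using Ī + A·d² with d = y − 3.121143:
  bottom plate: d = -2.596143 in → contributes +45.90992 in⁴
  web plate: d = 1.728857 in → contributes +47.43786 in⁴
  top plate: d = 5.778857 in → contributes +40.09923 in⁴
Total I = 133.447 in⁴.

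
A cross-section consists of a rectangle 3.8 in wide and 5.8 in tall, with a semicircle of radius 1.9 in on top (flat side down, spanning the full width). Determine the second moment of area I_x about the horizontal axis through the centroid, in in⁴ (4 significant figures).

I_x ≈ 125.2 in⁴

Treat the section as a set of non-overlapping primitives; coordinates are from the bounding-box lower-left.
Rectangular body: 3.8 × 5.8, A = 22.04 in², y = 2.9 in, Ī = 61.7855 in⁴.
Semicircular cap: semicircle r = 1.9, A = 5.67057 in², y = 6.60639 in, Ī = 1.43036 in⁴.
Centroid: ȳ = ΣA·y / ΣA = 3.65846 in.
Transfer each piece to the horizontal axis through the centroid using Ī + A·d² with d = y − 3.65846:
  rectangular body: d = -0.758459 in → contributes +74.4642 in⁴
  semicircular cap: d = 2.94793 in → contributes +50.7092 in⁴
Total I = 125.173 in⁴.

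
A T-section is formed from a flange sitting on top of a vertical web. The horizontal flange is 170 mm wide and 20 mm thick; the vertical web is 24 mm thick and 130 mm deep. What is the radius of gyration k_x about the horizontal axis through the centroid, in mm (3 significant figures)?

Split into non-overlapping primitives; take the origin at the lower-left of the bounding box.
Flange: 170 × 20, A = 3 400 mm², y = 140 mm, Ī = 113 333 mm⁴.
Web: 24 × 130, A = 3 120 mm², y = 65 mm, Ī = 4 394 000 mm⁴.
Centroid: ȳ = ΣA·y / ΣA = 104.11 mm.
Transfer each piece to the horizontal axis through the centroid using Ī + A·d² with d = y − 104.11:
  flange: d = 35.89 mm → contributes +4 492 742 mm⁴
  web: d = -39.11 mm → contributes +9 166 432 mm⁴
Total I = 13 659 174 mm⁴.
Radius of gyration: k = √(I/A) = √(13 659 174 / 6 520) = 45.771 mm.

k_x ≈ 45.8 mm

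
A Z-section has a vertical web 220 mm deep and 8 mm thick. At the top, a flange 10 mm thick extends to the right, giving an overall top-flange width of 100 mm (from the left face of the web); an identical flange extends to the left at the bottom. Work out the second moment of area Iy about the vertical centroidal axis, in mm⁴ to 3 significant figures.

Iy ≈ 5.91 × 10⁶ mm⁴

Treat the section as a set of non-overlapping primitives; coordinates are from the bounding-box lower-left.
Web: 8 × 220, A = 1 760 mm², x = 96 mm, Ī = 9386.7 mm⁴.
Top flange (beyond web): 92 × 10, A = 920 mm², x = 146 mm, Ī = 648 907 mm⁴.
Bottom flange (beyond web): 92 × 10, A = 920 mm², x = 46 mm, Ī = 648 907 mm⁴.
Centroid: x̄ = ΣA·x / ΣA = 96 mm.
Transfer each piece to the vertical centroidal axis using Ī + A·d² with d = x − 96:
  web: d = 0 mm → contributes +9386.7 mm⁴
  top flange (beyond web): d = 50 mm → contributes +2 948 907 mm⁴
  bottom flange (beyond web): d = -50 mm → contributes +2 948 907 mm⁴
Total I = 5 907 200 mm⁴.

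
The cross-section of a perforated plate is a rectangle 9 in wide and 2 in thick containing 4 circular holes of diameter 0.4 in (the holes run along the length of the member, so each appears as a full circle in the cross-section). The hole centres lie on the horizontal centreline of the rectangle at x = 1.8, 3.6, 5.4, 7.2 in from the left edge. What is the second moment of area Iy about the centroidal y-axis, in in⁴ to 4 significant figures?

Iy ≈ 119.5 in⁴

Treat the section as a set of non-overlapping primitives; coordinates are from the bounding-box lower-left.
Plate: 9 × 2, A = 18 in², x = 4.5 in, Ī = 121.5 in⁴.
Hole 1 (subtracted): ⌀0.4, A = 0.125664 in², x = 1.8 in, Ī = 0.00125664 in⁴.
Hole 2 (subtracted): ⌀0.4, A = 0.125664 in², x = 3.6 in, Ī = 0.00125664 in⁴.
Hole 3 (subtracted): ⌀0.4, A = 0.125664 in², x = 5.4 in, Ī = 0.00125664 in⁴.
Hole 4 (subtracted): ⌀0.4, A = 0.125664 in², x = 7.2 in, Ī = 0.00125664 in⁴.
By symmetry the centroid is at mid-width, x̄ = 4.5 in.
Transfer each piece to the centroidal y-axis using Ī + A·d² with d = x − 4.5:
  plate: d = 0 in → contributes +121.5 in⁴
  hole 1: d = -2.7 in → contributes −0.917345 in⁴
  hole 2: d = -0.9 in → contributes −0.103044 in⁴
  hole 3: d = 0.9 in → contributes −0.103044 in⁴
  hole 4: d = 2.7 in → contributes −0.917345 in⁴
Total I = 119.459 in⁴.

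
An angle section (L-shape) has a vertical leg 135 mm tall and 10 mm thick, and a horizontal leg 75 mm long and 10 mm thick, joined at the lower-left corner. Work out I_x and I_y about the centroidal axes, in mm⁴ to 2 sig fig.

Split into non-overlapping primitives; take the origin at the lower-left of the bounding box.
Vertical leg: 10 × 135, A = 1 350 mm², y = 67.5 mm, Ī = 2 050 313 mm⁴.
Horizontal leg (remainder): 65 × 10, A = 650 mm², y = 5 mm, Ī = 5 417 mm⁴.
Centroid: ȳ = ΣA·y / ΣA = 47.19 mm.
Transfer each piece to the centroidal x-axis using Ī + A·d² with d = y − 47.19:
  vertical leg: d = 20.31 mm → contributes +2 607 319 mm⁴
  horizontal leg (remainder): d = -42.19 mm → contributes +1 162 277 mm⁴
Total I = 3 769 596 mm⁴.
For the y-axis: x̄ = 17.19 mm.
Repeating about the centroidal y-axis gives I_y = 857 096 mm⁴.

I_x ≈ 3.8 × 10⁶ mm⁴, I_y ≈ 8.6 × 10⁵ mm⁴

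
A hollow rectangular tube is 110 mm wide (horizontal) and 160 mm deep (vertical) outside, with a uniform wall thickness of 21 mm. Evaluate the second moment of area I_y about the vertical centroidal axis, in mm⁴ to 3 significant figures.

I_y ≈ 1.47 × 10⁷ mm⁴

Decompose the section into non-overlapping parts with the origin at the bottom-left of its bounding rectangle.
Outer rectangle: 110 × 160, A = 17 600 mm², x = 55 mm, Ī = 17 746 667 mm⁴.
Inner void (subtracted): 68 × 118, A = 8 024 mm², x = 55 mm, Ī = 3 091 915 mm⁴.
By symmetry the centroid is at mid-width, x̄ = 55 mm.
All pieces are centred on the vertical centroidal axis, so I = ΣĪ (holes subtracted) = 14 654 752 mm⁴.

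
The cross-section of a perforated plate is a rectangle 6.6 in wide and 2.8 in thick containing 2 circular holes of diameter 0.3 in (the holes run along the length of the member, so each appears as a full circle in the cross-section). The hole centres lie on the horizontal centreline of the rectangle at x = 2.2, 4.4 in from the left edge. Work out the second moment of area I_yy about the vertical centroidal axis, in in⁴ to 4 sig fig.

I_yy ≈ 66.91 in⁴

Treat the section as a set of non-overlapping primitives; coordinates are from the bounding-box lower-left.
Plate: 6.6 × 2.8, A = 18.48 in², x = 3.3 in, Ī = 67.0824 in⁴.
Hole 1 (subtracted): ⌀0.3, A = 0.0706858 in², x = 2.2 in, Ī = 0.000397608 in⁴.
Hole 2 (subtracted): ⌀0.3, A = 0.0706858 in², x = 4.4 in, Ī = 0.000397608 in⁴.
By symmetry the centroid is at mid-width, x̄ = 3.3 in.
Transfer each piece to the vertical centroidal axis using Ī + A·d² with d = x − 3.3:
  plate: d = 0 in → contributes +67.0824 in⁴
  hole 1: d = -1.1 in → contributes −0.0859275 in⁴
  hole 2: d = 1.1 in → contributes −0.0859275 in⁴
Total I = 66.9105 in⁴.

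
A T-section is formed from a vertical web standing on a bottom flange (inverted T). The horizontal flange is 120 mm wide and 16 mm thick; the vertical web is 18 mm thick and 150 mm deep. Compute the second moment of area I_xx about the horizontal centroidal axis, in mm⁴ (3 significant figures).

I_xx ≈ 1.28 × 10⁷ mm⁴

Treat the section as a set of non-overlapping primitives; coordinates are from the bounding-box lower-left.
Flange: 120 × 16, A = 1 920 mm², y = 8 mm, Ī = 40 960 mm⁴.
Web: 18 × 150, A = 2 700 mm², y = 91 mm, Ī = 5 062 500 mm⁴.
Centroid: ȳ = ΣA·y / ΣA = 56.506 mm.
Transfer each piece to the horizontal centroidal axis using Ī + A·d² with d = y − 56.506:
  flange: d = -48.506 mm → contributes +4 558 489 mm⁴
  web: d = 34.494 mm → contributes +8 274 965 mm⁴
Total I = 12 833 455 mm⁴.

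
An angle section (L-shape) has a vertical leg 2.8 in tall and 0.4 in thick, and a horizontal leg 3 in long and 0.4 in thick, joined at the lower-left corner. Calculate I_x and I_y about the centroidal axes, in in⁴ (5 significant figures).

I_x ≈ 1.5221 in⁴, I_y ≈ 1.8141 in⁴

Split into non-overlapping primitives; take the origin at the lower-left of the bounding box.
Vertical leg: 0.4 × 2.8, A = 1.12 in², y = 1.4 in, Ī = 0.7317333 in⁴.
Horizontal leg (remainder): 2.6 × 0.4, A = 1.04 in², y = 0.2 in, Ī = 0.01386667 in⁴.
Centroid: ȳ = ΣA·y / ΣA = 0.8222222 in.
Transfer each piece to the centroidal x-axis using Ī + A·d² with d = y − 0.8222222:
  vertical leg: d = 0.5777778 in → contributes +1.10562 in⁴
  horizontal leg (remainder): d = -0.6222222 in → contributes +0.4165136 in⁴
Total I = 1.522133 in⁴.
For the y-axis: x̄ = 0.9222222 in.
Repeating about the centroidal y-axis gives I_y = 1.814133 in⁴.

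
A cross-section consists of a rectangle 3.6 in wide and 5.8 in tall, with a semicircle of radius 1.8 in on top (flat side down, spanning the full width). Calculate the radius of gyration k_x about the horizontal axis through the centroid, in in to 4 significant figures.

Treat the section as a set of non-overlapping primitives; coordinates are from the bounding-box lower-left.
Rectangular body: 3.6 × 5.8, A = 20.88 in², y = 2.9 in, Ī = 58.5336 in⁴.
Semicircular cap: semicircle r = 1.8, A = 5.08938 in², y = 6.56394 in, Ī = 1.15218 in⁴.
Centroid: ȳ = ΣA·y / ΣA = 3.61805 in.
Transfer each piece to the horizontal axis through the centroid using Ī + A·d² with d = y − 3.61805:
  rectangular body: d = -0.718046 in → contributes +69.2991 in⁴
  semicircular cap: d = 2.9459 in → contributes +45.3194 in⁴
Total I = 114.619 in⁴.
Radius of gyration: k = √(I/A) = √(114.619 / 25.9694) = 2.10086 in.

k_x ≈ 2.101 in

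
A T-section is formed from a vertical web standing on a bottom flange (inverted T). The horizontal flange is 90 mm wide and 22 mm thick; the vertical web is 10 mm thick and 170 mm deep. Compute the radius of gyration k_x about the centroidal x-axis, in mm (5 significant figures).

k_x ≈ 58.523 mm

Break the section into simple shapes (no overlaps), measuring from the bottom-left corner of the bounding box.
Flange: 90 × 22, A = 1 980 mm², y = 11 mm, Ī = 79 860 mm⁴.
Web: 10 × 170, A = 1 700 mm², y = 107 mm, Ī = 4 094 167 mm⁴.
Centroid: ȳ = ΣA·y / ΣA = 55.34783 mm.
Transfer each piece to the centroidal x-axis using Ī + A·d² with d = y − 55.34783:
  flange: d = -44.34783 mm → contributes +3 973 985 mm⁴
  web: d = 51.65217 mm → contributes +8 629 677 mm⁴
Total I = 12 603 661 mm⁴.
Radius of gyration: k = √(I/A) = √(12 603 661 / 3 680) = 58.52271 mm.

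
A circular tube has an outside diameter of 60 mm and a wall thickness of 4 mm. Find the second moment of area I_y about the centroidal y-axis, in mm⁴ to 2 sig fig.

Decompose the section into non-overlapping parts with the origin at the bottom-left of its bounding rectangle.
Outer circle: ⌀60, A = 2 827 mm², x = 30 mm, Ī = 636 173 mm⁴.
Bore (subtracted): ⌀52, A = 2 124 mm², x = 30 mm, Ī = 358 908 mm⁴.
By symmetry the centroid is at mid-width, x̄ = 30 mm.
All pieces are centred on the centroidal y-axis, so I = ΣĪ (holes subtracted) = 277 264 mm⁴.

I_y ≈ 2.8 × 10⁵ mm⁴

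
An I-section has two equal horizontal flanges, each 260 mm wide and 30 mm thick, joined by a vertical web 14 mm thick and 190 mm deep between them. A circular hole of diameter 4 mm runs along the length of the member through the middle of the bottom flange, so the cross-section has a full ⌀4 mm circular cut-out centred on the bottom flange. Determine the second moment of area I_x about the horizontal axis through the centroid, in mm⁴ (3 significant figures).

I_x ≈ 1.98 × 10⁸ mm⁴

Break the section into simple shapes (no overlaps), measuring from the bottom-left corner of the bounding box.
Bottom flange: 260 × 30, A = 7 800 mm², y = 15 mm, Ī = 585 000 mm⁴.
Web: 14 × 190, A = 2 660 mm², y = 125 mm, Ī = 8 002 167 mm⁴.
Top flange: 260 × 30, A = 7 800 mm², y = 235 mm, Ī = 585 000 mm⁴.
Hole (subtracted): ⌀4, A = 12.566 mm², y = 15 mm, Ī = 12.566 mm⁴.
Centroid: ȳ = ΣA·y / ΣA = 125.08 mm.
Transfer each piece to the horizontal axis through the centroid using Ī + A·d² with d = y − 125.08:
  bottom flange: d = -110.08 mm → contributes +95 095 037 mm⁴
  web: d = -0.075753 mm → contributes +8 002 182 mm⁴
  top flange: d = 109.92 mm → contributes +94 835 052 mm⁴
  hole: d = -110.08 mm → contributes −152 275 mm⁴
Total I = 197 779 996 mm⁴.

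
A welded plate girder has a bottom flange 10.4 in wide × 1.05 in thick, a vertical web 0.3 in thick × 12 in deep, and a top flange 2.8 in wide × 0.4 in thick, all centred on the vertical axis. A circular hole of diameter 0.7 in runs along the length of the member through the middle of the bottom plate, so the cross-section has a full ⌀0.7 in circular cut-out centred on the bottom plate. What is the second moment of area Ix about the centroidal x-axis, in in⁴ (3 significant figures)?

Ix ≈ 285 in⁴

Treat the section as a set of non-overlapping primitives; coordinates are from the bounding-box lower-left.
Bottom plate: 10.4 × 1.05, A = 10.92 in², y = 0.525 in, Ī = 1.0033 in⁴.
Web plate: 0.3 × 12, A = 3.6 in², y = 7.05 in, Ī = 43.2 in⁴.
Top plate: 2.8 × 0.4, A = 1.12 in², y = 13.25 in, Ī = 0.014933 in⁴.
Hole (subtracted): ⌀0.7, A = 0.38485 in², y = 0.525 in, Ī = 0.011786 in⁴.
Centroid: ȳ = ΣA·y / ΣA = 2.999 in.
Transfer each piece to the centroidal x-axis using Ī + A·d² with d = y − 2.999:
  bottom plate: d = -2.474 in → contributes +67.844 in⁴
  web plate: d = 4.051 in → contributes +102.28 in⁴
  top plate: d = 10.251 in → contributes +117.71 in⁴
  hole: d = -2.474 in → contributes −2.3674 in⁴
Total I = 285.46 in⁴.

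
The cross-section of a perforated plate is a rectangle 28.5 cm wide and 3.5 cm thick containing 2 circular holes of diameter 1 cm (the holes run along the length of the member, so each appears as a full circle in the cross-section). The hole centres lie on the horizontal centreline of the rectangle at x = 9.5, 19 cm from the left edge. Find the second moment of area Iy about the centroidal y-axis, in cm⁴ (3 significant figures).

Iy ≈ 6720 cm⁴

Break the section into simple shapes (no overlaps), measuring from the bottom-left corner of the bounding box.
Plate: 28.5 × 3.5, A = 99.75 cm², x = 14.25 cm, Ī = 6751.8 cm⁴.
Hole 1 (subtracted): ⌀1, A = 0.7854 cm², x = 9.5 cm, Ī = 0.049087 cm⁴.
Hole 2 (subtracted): ⌀1, A = 0.7854 cm², x = 19 cm, Ī = 0.049087 cm⁴.
By symmetry the centroid is at mid-width, x̄ = 14.25 cm.
Transfer each piece to the centroidal y-axis using Ī + A·d² with d = x − 14.25:
  plate: d = 0 cm → contributes +6751.8 cm⁴
  hole 1: d = -4.75 cm → contributes −17.77 cm⁴
  hole 2: d = 4.75 cm → contributes −17.77 cm⁴
Total I = 6716.3 cm⁴.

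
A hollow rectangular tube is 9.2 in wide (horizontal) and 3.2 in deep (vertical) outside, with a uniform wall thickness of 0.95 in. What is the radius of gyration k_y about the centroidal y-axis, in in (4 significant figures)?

k_y ≈ 2.880 in

Break the section into simple shapes (no overlaps), measuring from the bottom-left corner of the bounding box.
Outer rectangle: 9.2 × 3.2, A = 29.44 in², x = 4.6 in, Ī = 207.65 in⁴.
Inner void (subtracted): 7.3 × 1.3, A = 9.49 in², x = 4.6 in, Ī = 42.1435 in⁴.
By symmetry the centroid is at mid-width, x̄ = 4.6 in.
All pieces are centred on the centroidal y-axis, so I = ΣĪ (holes subtracted) = 165.507 in⁴.
Radius of gyration: k = √(I/A) = √(165.507 / 19.95) = 2.88029 in.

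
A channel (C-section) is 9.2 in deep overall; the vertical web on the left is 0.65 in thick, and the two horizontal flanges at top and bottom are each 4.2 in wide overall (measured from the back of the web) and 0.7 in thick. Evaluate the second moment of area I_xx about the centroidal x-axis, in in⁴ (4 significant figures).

I_xx ≈ 132.2 in⁴

Split into non-overlapping primitives; take the origin at the lower-left of the bounding box.
Web: 0.65 × 9.2, A = 5.98 in², y = 4.6 in, Ī = 42.1789 in⁴.
Top flange (beyond web): 3.55 × 0.7, A = 2.485 in², y = 8.85 in, Ī = 0.101471 in⁴.
Bottom flange (beyond web): 3.55 × 0.7, A = 2.485 in², y = 0.35 in, Ī = 0.101471 in⁴.
By symmetry the centroid is at mid-height, ȳ = 4.6 in.
Transfer each piece to the centroidal x-axis using Ī + A·d² with d = y − 4.6:
  web: d = 0 in → contributes +42.1789 in⁴
  top flange (beyond web): d = 4.25 in → contributes +44.9868 in⁴
  bottom flange (beyond web): d = -4.25 in → contributes +44.9868 in⁴
Total I = 132.153 in⁴.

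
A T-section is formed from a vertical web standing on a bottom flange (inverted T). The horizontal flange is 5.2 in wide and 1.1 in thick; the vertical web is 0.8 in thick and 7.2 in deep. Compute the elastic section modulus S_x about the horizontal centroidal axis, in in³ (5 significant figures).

Decompose the section into non-overlapping parts with the origin at the bottom-left of its bounding rectangle.
Flange: 5.2 × 1.1, A = 5.72 in², y = 0.55 in, Ī = 0.5767667 in⁴.
Web: 0.8 × 7.2, A = 5.76 in², y = 4.7 in, Ī = 24.8832 in⁴.
Centroid: ȳ = ΣA·y / ΣA = 2.63223 in.
Transfer each piece to the horizontal centroidal axis using Ī + A·d² with d = y − 2.63223:
  flange: d = -2.08223 in → contributes +25.37687 in⁴
  web: d = 2.06777 in → contributes +49.51108 in⁴
Total I = 74.88794 in⁴.
Extreme fibre distance c = 5.66777 in; S = I/c = 13.21295 in³.

S_x ≈ 13.213 in³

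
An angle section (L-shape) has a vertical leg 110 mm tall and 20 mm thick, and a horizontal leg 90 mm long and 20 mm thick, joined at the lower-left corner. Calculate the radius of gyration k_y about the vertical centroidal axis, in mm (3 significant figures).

Break the section into simple shapes (no overlaps), measuring from the bottom-left corner of the bounding box.
Vertical leg: 20 × 110, A = 2 200 mm², x = 10 mm, Ī = 73 333 mm⁴.
Horizontal leg (remainder): 70 × 20, A = 1 400 mm², x = 55 mm, Ī = 571 667 mm⁴.
Centroid: x̄ = ΣA·x / ΣA = 27.5 mm.
Transfer each piece to the vertical centroidal axis using Ī + A·d² with d = x − 27.5:
  vertical leg: d = -17.5 mm → contributes +747 083 mm⁴
  horizontal leg (remainder): d = 27.5 mm → contributes +1 630 417 mm⁴
Total I = 2 377 500 mm⁴.
Radius of gyration: k = √(I/A) = √(2 377 500 / 3 600) = 25.699 mm.

k_y ≈ 25.7 mm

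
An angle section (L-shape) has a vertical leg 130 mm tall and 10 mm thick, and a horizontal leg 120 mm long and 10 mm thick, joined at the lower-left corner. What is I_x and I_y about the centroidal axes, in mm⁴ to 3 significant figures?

Split into non-overlapping primitives; take the origin at the lower-left of the bounding box.
Vertical leg: 10 × 130, A = 1 300 mm², y = 65 mm, Ī = 1 830 833 mm⁴.
Horizontal leg (remainder): 110 × 10, A = 1 100 mm², y = 5 mm, Ī = 9166.7 mm⁴.
Centroid: ȳ = ΣA·y / ΣA = 37.5 mm.
Transfer each piece to the centroidal x-axis using Ī + A·d² with d = y − 37.5:
  vertical leg: d = 27.5 mm → contributes +2 813 958 mm⁴
  horizontal leg (remainder): d = -32.5 mm → contributes +1 171 042 mm⁴
Total I = 3 985 000 mm⁴.
For the y-axis: x̄ = 32.5 mm.
Repeating about the centroidal y-axis gives I_y = 3 265 000 mm⁴.

I_x ≈ 3.99 × 10⁶ mm⁴, I_y ≈ 3.27 × 10⁶ mm⁴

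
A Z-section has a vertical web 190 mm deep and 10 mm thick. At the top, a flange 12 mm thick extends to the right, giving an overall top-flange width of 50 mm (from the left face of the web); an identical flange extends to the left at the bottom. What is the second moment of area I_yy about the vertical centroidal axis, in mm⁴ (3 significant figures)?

Split into non-overlapping primitives; take the origin at the lower-left of the bounding box.
Web: 10 × 190, A = 1 900 mm², x = 45 mm, Ī = 15 833 mm⁴.
Top flange (beyond web): 40 × 12, A = 480 mm², x = 70 mm, Ī = 64 000 mm⁴.
Bottom flange (beyond web): 40 × 12, A = 480 mm², x = 20 mm, Ī = 64 000 mm⁴.
Centroid: x̄ = ΣA·x / ΣA = 45 mm.
Transfer each piece to the vertical centroidal axis using Ī + A·d² with d = x − 45:
  web: d = 0 mm → contributes +15 833 mm⁴
  top flange (beyond web): d = 25 mm → contributes +364 000 mm⁴
  bottom flange (beyond web): d = -25 mm → contributes +364 000 mm⁴
Total I = 743 833 mm⁴.

I_yy ≈ 7.44 × 10⁵ mm⁴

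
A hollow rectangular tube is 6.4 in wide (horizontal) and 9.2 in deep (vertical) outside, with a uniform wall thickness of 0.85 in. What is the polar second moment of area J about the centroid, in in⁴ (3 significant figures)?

Split into non-overlapping primitives; take the origin at the lower-left of the bounding box.
Outer rectangle: 6.4 × 9.2, A = 58.88 in², y = 4.6 in, Ī = 415.3 in⁴.
Inner void (subtracted): 4.7 × 7.5, A = 35.25 in², y = 4.6 in, Ī = 165.23 in⁴.
By symmetry the centroid is at mid-height, ȳ = 4.6 in.
All pieces are centred on the centroidal x-axis, so I = ΣĪ (holes subtracted) = 250.07 in⁴.
Repeating about the centroidal y-axis gives I_y = 136.09 in⁴.
Polar second moment: J = I_x + I_y = 386.15 in⁴.

J ≈ 386 in⁴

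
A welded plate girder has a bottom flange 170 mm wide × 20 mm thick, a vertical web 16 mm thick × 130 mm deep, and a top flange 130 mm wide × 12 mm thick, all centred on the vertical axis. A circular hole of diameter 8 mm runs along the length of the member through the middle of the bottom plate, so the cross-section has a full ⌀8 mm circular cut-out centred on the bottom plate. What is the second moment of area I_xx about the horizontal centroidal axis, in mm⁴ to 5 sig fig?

I_xx ≈ 2.6944 × 10⁷ mm⁴

Split into non-overlapping primitives; take the origin at the lower-left of the bounding box.
Bottom plate: 170 × 20, A = 3 400 mm², y = 10 mm, Ī = 113333.3 mm⁴.
Web plate: 16 × 130, A = 2 080 mm², y = 85 mm, Ī = 2 929 333 mm⁴.
Top plate: 130 × 12, A = 1 560 mm², y = 156 mm, Ī = 18 720 mm⁴.
Hole (subtracted): ⌀8, A = 50.26548 mm², y = 10 mm, Ī = 201.0619 mm⁴.
Centroid: ȳ = ΣA·y / ΣA = 64.90337 mm.
Transfer each piece to the horizontal centroidal axis using Ī + A·d² with d = y − 64.90337:
  bottom plate: d = -54.90337 mm → contributes +10 362 227 mm⁴
  web plate: d = 20.09663 mm → contributes +3 769 392 mm⁴
  top plate: d = 91.09663 mm → contributes +12 964 529 mm⁴
  hole: d = -54.90337 mm → contributes −151720.3 mm⁴
Total I = 26 944 427 mm⁴.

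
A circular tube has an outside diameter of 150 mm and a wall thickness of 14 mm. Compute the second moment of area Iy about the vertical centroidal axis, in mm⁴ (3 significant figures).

Iy ≈ 1.40 × 10⁷ mm⁴

Break the section into simple shapes (no overlaps), measuring from the bottom-left corner of the bounding box.
Outer circle: ⌀150, A = 17 671 mm², x = 75 mm, Ī = 24 850 489 mm⁴.
Bore (subtracted): ⌀122, A = 11 690 mm², x = 75 mm, Ī = 10 874 498 mm⁴.
By symmetry the centroid is at mid-width, x̄ = 75 mm.
All pieces are centred on the vertical centroidal axis, so I = ΣĪ (holes subtracted) = 13 975 991 mm⁴.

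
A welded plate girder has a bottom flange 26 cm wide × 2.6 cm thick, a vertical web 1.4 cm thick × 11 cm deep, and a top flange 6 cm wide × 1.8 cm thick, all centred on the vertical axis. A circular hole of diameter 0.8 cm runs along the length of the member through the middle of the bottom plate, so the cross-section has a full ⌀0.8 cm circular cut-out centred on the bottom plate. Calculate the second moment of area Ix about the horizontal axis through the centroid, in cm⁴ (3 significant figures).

Ix ≈ 2130 cm⁴

Treat the section as a set of non-overlapping primitives; coordinates are from the bounding-box lower-left.
Bottom plate: 26 × 2.6, A = 67.6 cm², y = 1.3 cm, Ī = 38.081 cm⁴.
Web plate: 1.4 × 11, A = 15.4 cm², y = 8.1 cm, Ī = 155.28 cm⁴.
Top plate: 6 × 1.8, A = 10.8 cm², y = 14.5 cm, Ī = 2.916 cm⁴.
Hole (subtracted): ⌀0.8, A = 0.50265 cm², y = 1.3 cm, Ī = 0.020106 cm⁴.
Centroid: ȳ = ΣA·y / ΣA = 3.9505 cm.
Transfer each piece to the horizontal axis through the centroid using Ī + A·d² with d = y − 3.9505:
  bottom plate: d = -2.6505 cm → contributes +512.96 cm⁴
  web plate: d = 4.1495 cm → contributes +420.45 cm⁴
  top plate: d = 10.55 cm → contributes +1204.9 cm⁴
  hole: d = -2.6505 cm → contributes −3.5512 cm⁴
Total I = 2134.7 cm⁴.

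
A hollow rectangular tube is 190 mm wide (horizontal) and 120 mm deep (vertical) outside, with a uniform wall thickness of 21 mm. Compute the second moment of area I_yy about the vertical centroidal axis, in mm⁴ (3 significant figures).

Decompose the section into non-overlapping parts with the origin at the bottom-left of its bounding rectangle.
Outer rectangle: 190 × 120, A = 22 800 mm², x = 95 mm, Ī = 68 590 000 mm⁴.
Inner void (subtracted): 148 × 78, A = 11 544 mm², x = 95 mm, Ī = 21 071 648 mm⁴.
By symmetry the centroid is at mid-width, x̄ = 95 mm.
All pieces are centred on the vertical centroidal axis, so I = ΣĪ (holes subtracted) = 47 518 352 mm⁴.

I_yy ≈ 4.75 × 10⁷ mm⁴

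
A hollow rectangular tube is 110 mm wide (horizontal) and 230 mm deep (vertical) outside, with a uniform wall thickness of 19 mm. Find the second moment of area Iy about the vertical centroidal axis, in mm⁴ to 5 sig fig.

Treat the section as a set of non-overlapping primitives; coordinates are from the bounding-box lower-left.
Outer rectangle: 110 × 230, A = 25 300 mm², x = 55 mm, Ī = 25 510 833 mm⁴.
Inner void (subtracted): 72 × 192, A = 13 824 mm², x = 55 mm, Ī = 5 971 968 mm⁴.
By symmetry the centroid is at mid-width, x̄ = 55 mm.
All pieces are centred on the vertical centroidal axis, so I = ΣĪ (holes subtracted) = 19 538 865 mm⁴.

Iy ≈ 1.9539 × 10⁷ mm⁴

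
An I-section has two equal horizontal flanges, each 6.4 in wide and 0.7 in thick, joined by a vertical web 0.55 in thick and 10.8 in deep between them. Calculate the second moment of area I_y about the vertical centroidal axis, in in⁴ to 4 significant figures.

I_y ≈ 30.73 in⁴

Decompose the section into non-overlapping parts with the origin at the bottom-left of its bounding rectangle.
Bottom flange: 6.4 × 0.7, A = 4.48 in², x = 3.2 in, Ī = 15.2917 in⁴.
Web: 0.55 × 10.8, A = 5.94 in², x = 3.2 in, Ī = 0.149738 in⁴.
Top flange: 6.4 × 0.7, A = 4.48 in², x = 3.2 in, Ī = 15.2917 in⁴.
By symmetry the centroid is at mid-width, x̄ = 3.2 in.
All pieces are centred on the vertical centroidal axis, so I = ΣĪ = 30.7332 in⁴.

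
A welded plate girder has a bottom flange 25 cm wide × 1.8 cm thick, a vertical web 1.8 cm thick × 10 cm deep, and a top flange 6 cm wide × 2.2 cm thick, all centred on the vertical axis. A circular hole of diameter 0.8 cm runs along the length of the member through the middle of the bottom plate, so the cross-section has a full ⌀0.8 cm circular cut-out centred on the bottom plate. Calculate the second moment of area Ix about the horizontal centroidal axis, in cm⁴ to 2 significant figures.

Ix ≈ 1800 cm⁴

Decompose the section into non-overlapping parts with the origin at the bottom-left of its bounding rectangle.
Bottom plate: 25 × 1.8, A = 45 cm², y = 0.9 cm, Ī = 12.15 cm⁴.
Web plate: 1.8 × 10, A = 18 cm², y = 6.8 cm, Ī = 150 cm⁴.
Top plate: 6 × 2.2, A = 13.2 cm², y = 12.9 cm, Ī = 5.324 cm⁴.
Hole (subtracted): ⌀0.8, A = 0.5027 cm², y = 0.9 cm, Ī = 0.02011 cm⁴.
Centroid: ȳ = ΣA·y / ΣA = 4.395 cm.
Transfer each piece to the horizontal centroidal axis using Ī + A·d² with d = y − 4.395:
  bottom plate: d = -3.495 cm → contributes +562 cm⁴
  web plate: d = 2.405 cm → contributes +254.1 cm⁴
  top plate: d = 8.505 cm → contributes +960 cm⁴
  hole: d = -3.495 cm → contributes −6.162 cm⁴
Total I = 1 770 cm⁴.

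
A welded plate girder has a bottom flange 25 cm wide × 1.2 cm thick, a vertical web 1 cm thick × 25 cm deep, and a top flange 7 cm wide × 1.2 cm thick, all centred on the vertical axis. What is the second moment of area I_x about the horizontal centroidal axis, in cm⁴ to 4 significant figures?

I_x ≈ 6634 cm⁴

Split into non-overlapping primitives; take the origin at the lower-left of the bounding box.
Bottom plate: 25 × 1.2, A = 30 cm², y = 0.6 cm, Ī = 3.6 cm⁴.
Web plate: 1 × 25, A = 25 cm², y = 13.7 cm, Ī = 1302.08 cm⁴.
Top plate: 7 × 1.2, A = 8.4 cm², y = 26.8 cm, Ī = 1.008 cm⁴.
Centroid: ȳ = ΣA·y / ΣA = 9.23691 cm.
Transfer each piece to the horizontal centroidal axis using Ī + A·d² with d = y − 9.23691:
  bottom plate: d = -8.63691 cm → contributes +2241.49 cm⁴
  web plate: d = 4.46309 cm → contributes +1800.06 cm⁴
  top plate: d = 17.5631 cm → contributes +2592.09 cm⁴
Total I = 6633.64 cm⁴.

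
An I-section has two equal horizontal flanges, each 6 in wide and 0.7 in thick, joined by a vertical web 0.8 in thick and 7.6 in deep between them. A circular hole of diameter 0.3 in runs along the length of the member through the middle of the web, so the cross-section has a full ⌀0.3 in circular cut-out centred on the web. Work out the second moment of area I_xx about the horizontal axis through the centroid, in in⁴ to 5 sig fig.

Decompose the section into non-overlapping parts with the origin at the bottom-left of its bounding rectangle.
Bottom flange: 6 × 0.7, A = 4.2 in², y = 0.35 in, Ī = 0.1715 in⁴.
Web: 0.8 × 7.6, A = 6.08 in², y = 4.5 in, Ī = 29.26507 in⁴.
Top flange: 6 × 0.7, A = 4.2 in², y = 8.65 in, Ī = 0.1715 in⁴.
Hole (subtracted): ⌀0.3, A = 0.07068583 in², y = 4.5 in, Ī = 0.0003976078 in⁴.
By symmetry the centroid is at mid-height, ȳ = 4.5 in.
Transfer each piece to the horizontal axis through the centroid using Ī + A·d² with d = y − 4.5:
  bottom flange: d = -4.15 in → contributes +72.506 in⁴
  web: d = 0 in → contributes +29.26507 in⁴
  top flange: d = 4.15 in → contributes +72.506 in⁴
  hole: d = 0 in → contributes −0.0003976078 in⁴
Total I = 174.2767 in⁴.

I_xx ≈ 174.28 in⁴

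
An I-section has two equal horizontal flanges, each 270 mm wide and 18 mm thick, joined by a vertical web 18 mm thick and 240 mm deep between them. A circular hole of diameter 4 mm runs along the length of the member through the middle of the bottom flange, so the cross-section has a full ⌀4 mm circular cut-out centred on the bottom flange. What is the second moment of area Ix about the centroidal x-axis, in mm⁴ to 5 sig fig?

Ix ≈ 1.8254 × 10⁸ mm⁴

Decompose the section into non-overlapping parts with the origin at the bottom-left of its bounding rectangle.
Bottom flange: 270 × 18, A = 4 860 mm², y = 9 mm, Ī = 131 220 mm⁴.
Web: 18 × 240, A = 4 320 mm², y = 138 mm, Ī = 20 736 000 mm⁴.
Top flange: 270 × 18, A = 4 860 mm², y = 267 mm, Ī = 131 220 mm⁴.
Hole (subtracted): ⌀4, A = 12.56637 mm², y = 9 mm, Ī = 12.56637 mm⁴.
Centroid: ȳ = ΣA·y / ΣA = 138.1156 mm.
Transfer each piece to the centroidal x-axis using Ī + A·d² with d = y − 138.1156:
  bottom flange: d = -129.1156 mm → contributes +81 151 448 mm⁴
  web: d = -0.1155637 mm → contributes +20 736 058 mm⁴
  top flange: d = 128.8844 mm → contributes +80 861 642 mm⁴
  hole: d = -129.1156 mm → contributes −209504.4 mm⁴
Total I = 182 539 643 mm⁴.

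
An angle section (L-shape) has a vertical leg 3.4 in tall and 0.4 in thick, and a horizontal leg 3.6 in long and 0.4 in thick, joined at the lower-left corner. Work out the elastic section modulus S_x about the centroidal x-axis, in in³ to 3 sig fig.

Split into non-overlapping primitives; take the origin at the lower-left of the bounding box.
Vertical leg: 0.4 × 3.4, A = 1.36 in², y = 1.7 in, Ī = 1.3101 in⁴.
Horizontal leg (remainder): 3.2 × 0.4, A = 1.28 in², y = 0.2 in, Ī = 0.017067 in⁴.
Centroid: ȳ = ΣA·y / ΣA = 0.97273 in.
Transfer each piece to the centroidal x-axis using Ī + A·d² with d = y − 0.97273:
  vertical leg: d = 0.72727 in → contributes +2.0295 in⁴
  horizontal leg (remainder): d = -0.77273 in → contributes +0.78136 in⁴
Total I = 2.8108 in⁴.
Extreme fibre distance c = 2.4273 in; S = I/c = 1.158 in³.

S_x ≈ 1.16 in³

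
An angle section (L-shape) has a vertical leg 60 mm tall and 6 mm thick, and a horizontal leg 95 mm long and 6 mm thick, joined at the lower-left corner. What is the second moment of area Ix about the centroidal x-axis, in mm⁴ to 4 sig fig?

Ix ≈ 2.664 × 10⁵ mm⁴

Split into non-overlapping primitives; take the origin at the lower-left of the bounding box.
Vertical leg: 6 × 60, A = 360 mm², y = 30 mm, Ī = 108 000 mm⁴.
Horizontal leg (remainder): 89 × 6, A = 534 mm², y = 3 mm, Ī = 1 602 mm⁴.
Centroid: ȳ = ΣA·y / ΣA = 13.8725 mm.
Transfer each piece to the centroidal x-axis using Ī + A·d² with d = y − 13.8725:
  vertical leg: d = 16.1275 mm → contributes +201 635 mm⁴
  horizontal leg (remainder): d = -10.8725 mm → contributes +64726.6 mm⁴
Total I = 266 361 mm⁴.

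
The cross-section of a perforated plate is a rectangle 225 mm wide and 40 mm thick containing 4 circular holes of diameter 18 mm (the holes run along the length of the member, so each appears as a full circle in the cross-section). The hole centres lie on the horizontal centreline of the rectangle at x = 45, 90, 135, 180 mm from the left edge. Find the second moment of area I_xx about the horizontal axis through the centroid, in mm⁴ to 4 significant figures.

Split into non-overlapping primitives; take the origin at the lower-left of the bounding box.
Plate: 225 × 40, A = 9 000 mm², y = 20 mm, Ī = 1 200 000 mm⁴.
Hole 1 (subtracted): ⌀18, A = 254.469 mm², y = 20 mm, Ī = 5 153 mm⁴.
Hole 2 (subtracted): ⌀18, A = 254.469 mm², y = 20 mm, Ī = 5 153 mm⁴.
Hole 3 (subtracted): ⌀18, A = 254.469 mm², y = 20 mm, Ī = 5 153 mm⁴.
Hole 4 (subtracted): ⌀18, A = 254.469 mm², y = 20 mm, Ī = 5 153 mm⁴.
By symmetry the centroid is at mid-height, ȳ = 20 mm.
All pieces are centred on the horizontal axis through the centroid, so I = ΣĪ (holes subtracted) = 1 179 388 mm⁴.

I_xx ≈ 1.179 × 10⁶ mm⁴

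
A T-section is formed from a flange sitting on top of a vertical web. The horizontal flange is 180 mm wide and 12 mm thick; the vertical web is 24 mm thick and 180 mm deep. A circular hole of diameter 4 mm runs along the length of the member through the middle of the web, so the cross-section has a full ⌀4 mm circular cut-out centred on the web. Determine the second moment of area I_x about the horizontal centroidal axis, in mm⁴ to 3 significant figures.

Split into non-overlapping primitives; take the origin at the lower-left of the bounding box.
Flange: 180 × 12, A = 2 160 mm², y = 186 mm, Ī = 25 920 mm⁴.
Web: 24 × 180, A = 4 320 mm², y = 90 mm, Ī = 11 664 000 mm⁴.
Hole (subtracted): ⌀4, A = 12.566 mm², y = 90 mm, Ī = 12.566 mm⁴.
Centroid: ȳ = ΣA·y / ΣA = 122.06 mm.
Transfer each piece to the horizontal centroidal axis using Ī + A·d² with d = y − 122.06:
  flange: d = 63.938 mm → contributes +8 856 098 mm⁴
  web: d = -32.062 mm → contributes +16 104 887 mm⁴
  hole: d = -32.062 mm → contributes −12 931 mm⁴
Total I = 24 948 054 mm⁴.

I_x ≈ 2.49 × 10⁷ mm⁴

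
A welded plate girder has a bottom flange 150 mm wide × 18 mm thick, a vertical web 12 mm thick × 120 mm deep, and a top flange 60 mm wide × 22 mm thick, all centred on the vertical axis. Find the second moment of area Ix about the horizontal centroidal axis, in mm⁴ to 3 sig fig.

Split into non-overlapping primitives; take the origin at the lower-left of the bounding box.
Bottom plate: 150 × 18, A = 2 700 mm², y = 9 mm, Ī = 72 900 mm⁴.
Web plate: 12 × 120, A = 1 440 mm², y = 78 mm, Ī = 1 728 000 mm⁴.
Top plate: 60 × 22, A = 1 320 mm², y = 149 mm, Ī = 53 240 mm⁴.
Centroid: ȳ = ΣA·y / ΣA = 61.044 mm.
Transfer each piece to the horizontal centroidal axis using Ī + A·d² with d = y − 61.044:
  bottom plate: d = -52.044 mm → contributes +7 386 048 mm⁴
  web plate: d = 16.956 mm → contributes +2 142 011 mm⁴
  top plate: d = 87.956 mm → contributes +10 265 111 mm⁴
Total I = 19 793 169 mm⁴.

Ix ≈ 1.98 × 10⁷ mm⁴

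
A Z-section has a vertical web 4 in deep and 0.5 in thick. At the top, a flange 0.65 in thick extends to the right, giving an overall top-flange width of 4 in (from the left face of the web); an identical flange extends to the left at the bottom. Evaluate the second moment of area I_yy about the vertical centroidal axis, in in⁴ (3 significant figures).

I_yy ≈ 22.9 in⁴

Split into non-overlapping primitives; take the origin at the lower-left of the bounding box.
Web: 0.5 × 4, A = 2 in², x = 3.75 in, Ī = 0.041667 in⁴.
Top flange (beyond web): 3.5 × 0.65, A = 2.275 in², x = 5.75 in, Ī = 2.3224 in⁴.
Bottom flange (beyond web): 3.5 × 0.65, A = 2.275 in², x = 1.75 in, Ī = 2.3224 in⁴.
Centroid: x̄ = ΣA·x / ΣA = 3.75 in.
Transfer each piece to the vertical centroidal axis using Ī + A·d² with d = x − 3.75:
  web: d = 0 in → contributes +0.041667 in⁴
  top flange (beyond web): d = 2 in → contributes +11.422 in⁴
  bottom flange (beyond web): d = -2 in → contributes +11.422 in⁴
Total I = 22.886 in⁴.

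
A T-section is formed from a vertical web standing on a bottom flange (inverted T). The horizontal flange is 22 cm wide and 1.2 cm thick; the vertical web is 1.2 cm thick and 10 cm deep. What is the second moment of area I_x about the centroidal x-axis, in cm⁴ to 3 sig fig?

Treat the section as a set of non-overlapping primitives; coordinates are from the bounding-box lower-left.
Flange: 22 × 1.2, A = 26.4 cm², y = 0.6 cm, Ī = 3.168 cm⁴.
Web: 1.2 × 10, A = 12 cm², y = 6.2 cm, Ī = 100 cm⁴.
Centroid: ȳ = ΣA·y / ΣA = 2.35 cm.
Transfer each piece to the centroidal x-axis using Ī + A·d² with d = y − 2.35:
  flange: d = -1.75 cm → contributes +84.018 cm⁴
  web: d = 3.85 cm → contributes +277.87 cm⁴
Total I = 361.89 cm⁴.

I_x ≈ 362 cm⁴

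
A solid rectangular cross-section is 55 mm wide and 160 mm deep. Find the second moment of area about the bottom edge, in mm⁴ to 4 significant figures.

The section: 55 × 160, A = 8 800 mm², y = 80 mm, Ī = 18 773 333 mm⁴.
Transfer it to a horizontal axis along the bottom face using Ī + A·d² with d = y − 0:
  the section: d = 80 mm → contributes +75 093 333 mm⁴
Total I = 75 093 333 mm⁴.

I_base ≈ 7.509 × 10⁷ mm⁴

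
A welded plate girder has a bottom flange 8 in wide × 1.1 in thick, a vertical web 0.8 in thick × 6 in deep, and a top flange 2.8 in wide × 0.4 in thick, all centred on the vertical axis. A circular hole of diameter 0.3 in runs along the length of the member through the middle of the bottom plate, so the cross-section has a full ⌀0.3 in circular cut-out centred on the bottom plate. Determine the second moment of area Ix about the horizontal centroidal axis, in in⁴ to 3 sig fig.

Ix ≈ 85.5 in⁴

Split into non-overlapping primitives; take the origin at the lower-left of the bounding box.
Bottom plate: 8 × 1.1, A = 8.8 in², y = 0.55 in, Ī = 0.88733 in⁴.
Web plate: 0.8 × 6, A = 4.8 in², y = 4.1 in, Ī = 14.4 in⁴.
Top plate: 2.8 × 0.4, A = 1.12 in², y = 7.3 in, Ī = 0.014933 in⁴.
Hole (subtracted): ⌀0.3, A = 0.070686 in², y = 0.55 in, Ī = 0.00039761 in⁴.
Centroid: ȳ = ΣA·y / ΣA = 2.2293 in.
Transfer each piece to the horizontal centroidal axis using Ī + A·d² with d = y − 2.2293:
  bottom plate: d = -1.6793 in → contributes +25.703 in⁴
  web plate: d = 1.8707 in → contributes +31.198 in⁴
  top plate: d = 5.0707 in → contributes +28.813 in⁴
  hole: d = -1.6793 in → contributes −0.19973 in⁴
Total I = 85.514 in⁴.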